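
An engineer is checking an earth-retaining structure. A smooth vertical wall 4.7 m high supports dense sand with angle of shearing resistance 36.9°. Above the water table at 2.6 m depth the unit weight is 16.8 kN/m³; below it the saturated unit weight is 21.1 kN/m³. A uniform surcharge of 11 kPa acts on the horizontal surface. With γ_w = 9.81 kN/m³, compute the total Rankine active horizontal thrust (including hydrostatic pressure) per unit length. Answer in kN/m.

77.8 kN/m

K_a = tan²(45° − φ/2) = 0.2497.
γ' = 21.1 − 9.81 = 11.29 kN/m³. h₂ = H − d_w = 2.1 m.
σ'_h: at surface K_a·q = 2.746; at WT K_a(q+γd_w) = 13.65; at base K_a(q+γd_w+γ'h₂) = 19.57 kPa.
P₁ = ½(2.746+13.65)×2.6 = 21.32; P₂ = ½(13.65+19.57)×2.1 = 34.88; P_w = ½γ_w h₂² = 21.63.
Total = 21.32+34.88+21.63 = 77.83 kN/m.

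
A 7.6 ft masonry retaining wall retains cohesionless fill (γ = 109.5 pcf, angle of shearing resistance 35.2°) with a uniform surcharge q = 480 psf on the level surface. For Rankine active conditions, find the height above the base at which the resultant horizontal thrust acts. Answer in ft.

3.21 ft

K_a = 0.2687.
Triangular part P₁ = ½K_aγH² = 849.7 at H/3 = 2.533 ft; rectangular part P₂ = K_a q H = 980.2 at H/2 = 3.800 ft.
ȳ = (P₁·2.533 + P₂·3.800)/(P₁+P₂) = 3.212 ft.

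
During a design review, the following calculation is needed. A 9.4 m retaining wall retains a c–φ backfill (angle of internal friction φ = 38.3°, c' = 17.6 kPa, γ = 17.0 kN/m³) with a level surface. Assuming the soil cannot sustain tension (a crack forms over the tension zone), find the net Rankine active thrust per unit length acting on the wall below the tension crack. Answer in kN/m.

52.4 kN/m

K_a = 0.2347; √K_a = 0.4845.
Tension-crack depth z_c = 2c/(γ√K_a) = 2×17.6/(17.0×0.4845) = 4.274 m.
σ_a at base = K_a γ H − 2c√K_a = 0.2347×17.0×9.4 − 2×17.6×0.4845 = 20.46 kPa.
P_a = ½ × 20.46 × (H − z_c) = 0.5×20.46×5.126 = 52.43 kN/m.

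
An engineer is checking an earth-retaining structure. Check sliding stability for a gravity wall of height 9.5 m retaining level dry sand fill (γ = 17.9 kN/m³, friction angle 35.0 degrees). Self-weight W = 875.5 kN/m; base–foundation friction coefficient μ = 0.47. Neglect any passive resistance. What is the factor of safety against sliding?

1.88

K_a = tan²(45° − 35.0°/2) = 0.2710.
P_a = ½K_aγH² = 0.5×0.2710×17.9×9.5² = 218.9 kN/m, acting at H/3 = 3.167 m above the base.
FS_sliding = μW / P_a = 0.47×875.5 / 218.9 = 1.880.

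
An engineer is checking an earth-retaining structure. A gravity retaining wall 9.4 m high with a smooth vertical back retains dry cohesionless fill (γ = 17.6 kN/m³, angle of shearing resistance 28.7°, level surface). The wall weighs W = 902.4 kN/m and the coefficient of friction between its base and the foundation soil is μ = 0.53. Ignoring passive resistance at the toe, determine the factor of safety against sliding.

K_a = tan²(45° − 28.7°/2) = 0.3511.
P_a = ½K_aγH² = 0.5×0.3511×17.6×9.4² = 273.0 kN/m, acting at H/3 = 3.133 m above the base.
FS_sliding = μW / P_a = 0.53×902.4 / 273.0 = 1.752.

1.75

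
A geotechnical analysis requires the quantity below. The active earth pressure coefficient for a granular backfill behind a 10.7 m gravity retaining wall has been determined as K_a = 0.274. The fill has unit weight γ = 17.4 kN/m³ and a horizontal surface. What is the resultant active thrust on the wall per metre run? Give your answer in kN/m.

273 kN/m

P = ½ K_a γ H² = 0.5 × 0.274 × 17.4 × 10.7² = 272.9 kN/m.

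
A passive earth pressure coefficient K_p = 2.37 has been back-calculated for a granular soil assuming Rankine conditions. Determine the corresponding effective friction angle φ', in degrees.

K_p = (1+sin φ)/(1−sin φ) ⇒ sin φ = (K_p − 1)/(K_p + 1) = 0.4065.
φ = arcsin(0.4065) = 23.99°.

24.0°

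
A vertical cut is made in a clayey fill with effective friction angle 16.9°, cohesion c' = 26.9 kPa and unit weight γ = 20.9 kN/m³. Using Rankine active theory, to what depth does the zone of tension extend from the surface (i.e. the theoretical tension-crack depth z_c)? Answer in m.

K_a = tan²(45° − 16.9°/2) = 0.5495; √K_a = 0.7413.
The active pressure is zero where K_a γ z = 2c√K_a, so z_c = 2c/(γ√K_a) = 2×26.9/(20.9×0.7413) = 3.472 m.

3.47 m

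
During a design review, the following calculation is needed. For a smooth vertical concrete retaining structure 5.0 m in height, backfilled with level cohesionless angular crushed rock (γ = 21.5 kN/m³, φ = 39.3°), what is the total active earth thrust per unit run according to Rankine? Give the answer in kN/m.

60.3 kN/m

K_a = tan²(45° − φ/2) = 0.2245.
P_a = ½ K_a γ H² = 0.5 × 0.2245 × 21.5 × 5.0² = 60.32 kN/m.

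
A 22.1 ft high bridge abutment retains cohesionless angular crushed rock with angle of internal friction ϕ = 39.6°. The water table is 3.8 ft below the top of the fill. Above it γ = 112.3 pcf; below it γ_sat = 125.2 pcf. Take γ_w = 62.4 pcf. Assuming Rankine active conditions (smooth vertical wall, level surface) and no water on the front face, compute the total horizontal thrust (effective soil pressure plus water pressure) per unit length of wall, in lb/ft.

K_a = tan²(45° − φ/2) = 0.2214.
γ' = 125.2 − 62.4 = 62.80 pcf. Depth below WT = 18.3 ft.
σ'_h at WT = K_a γ d_w = 94.49 psf; at base = 94.49 + K_a γ' × 18.3 = 349.0 psf.
P₁ (0–3.8 ft) = ½×94.49×3.8 = 179.5. P₂ (3.8–22.1 ft) = ½(94.49+349.0)×18.3 = 4058.
P_w = ½ γ_w h₂² = 0.5×62.4×18.3² = 10450. Total = 179.5+4058+10450 = 14690 lb/ft.

14700 lb/ft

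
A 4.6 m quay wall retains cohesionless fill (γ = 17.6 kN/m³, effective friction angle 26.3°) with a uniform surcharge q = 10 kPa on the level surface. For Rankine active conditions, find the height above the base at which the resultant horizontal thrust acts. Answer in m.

K_a = 0.3859.
Triangular part P₁ = ½K_aγH² = 71.86 at H/3 = 1.533 m; rectangular part P₂ = K_a q H = 17.75 at H/2 = 2.300 m.
ȳ = (P₁·1.533 + P₂·2.300)/(P₁+P₂) = 1.685 m.

1.69 m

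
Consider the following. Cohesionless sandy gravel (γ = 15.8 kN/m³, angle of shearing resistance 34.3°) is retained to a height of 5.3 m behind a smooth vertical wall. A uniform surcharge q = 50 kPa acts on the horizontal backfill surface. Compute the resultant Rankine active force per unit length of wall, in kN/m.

K_a = tan²(45° − φ/2) = 0.2792.
Soil triangle: ½ K_a γ H² = 0.5×0.2792×15.8×5.3² = 61.95 kN/m.
Surcharge rectangle: K_a q H = 0.2792×50×5.3 = 73.98 kN/m.
Total = 61.95 + 73.98 = 135.9 kN/m.

136 kN/m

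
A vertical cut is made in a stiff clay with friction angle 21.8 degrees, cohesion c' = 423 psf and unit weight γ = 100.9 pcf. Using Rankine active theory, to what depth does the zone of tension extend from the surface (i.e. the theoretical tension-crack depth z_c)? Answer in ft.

K_a = tan²(45° − 21.8°/2) = 0.4584; √K_a = 0.6771.
The active pressure is zero where K_a γ z = 2c√K_a, so z_c = 2c/(γ√K_a) = 2×423/(100.9×0.6771) = 12.38 ft.

12.4 ft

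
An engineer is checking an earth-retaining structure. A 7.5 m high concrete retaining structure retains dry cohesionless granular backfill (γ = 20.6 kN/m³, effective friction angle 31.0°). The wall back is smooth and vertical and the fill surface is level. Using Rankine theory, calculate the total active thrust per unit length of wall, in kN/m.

185 kN/m

K_a = tan²(45° − φ/2) = 0.3201.
P_a = ½ K_a γ H² = 0.5 × 0.3201 × 20.6 × 7.5² = 185.5 kN/m.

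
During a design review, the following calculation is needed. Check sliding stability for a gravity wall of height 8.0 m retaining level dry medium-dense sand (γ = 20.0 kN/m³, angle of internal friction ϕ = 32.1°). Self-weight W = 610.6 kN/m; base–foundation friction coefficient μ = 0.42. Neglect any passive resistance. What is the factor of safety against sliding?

K_a = tan²(45° − 32.1°/2) = 0.3060.
P_a = ½K_aγH² = 0.5×0.3060×20.0×8.0² = 195.8 kN/m, acting at H/3 = 2.667 m above the base.
FS_sliding = μW / P_a = 0.42×610.6 / 195.8 = 1.310.

1.31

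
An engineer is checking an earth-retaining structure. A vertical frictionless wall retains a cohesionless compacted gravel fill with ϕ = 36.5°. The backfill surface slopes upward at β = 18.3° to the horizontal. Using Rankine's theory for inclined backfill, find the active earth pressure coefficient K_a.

K_a = cos β · (cos β − √(cos²β − cos²φ)) / (cos β + √(cos²β − cos²φ)).
cos β = 0.9494, cos φ = 0.8039, √(cos²β − cos²φ) = 0.5052.
K_a = 0.9494 × (0.9494 − 0.5052)/(0.9494 + 0.5052) = 0.2899.

0.290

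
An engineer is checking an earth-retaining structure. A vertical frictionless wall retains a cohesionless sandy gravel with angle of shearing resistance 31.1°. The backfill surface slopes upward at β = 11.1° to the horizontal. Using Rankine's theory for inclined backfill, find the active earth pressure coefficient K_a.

K_a = cos β · (cos β − √(cos²β − cos²φ)) / (cos β + √(cos²β − cos²φ)).
cos β = 0.9813, cos φ = 0.8563, √(cos²β − cos²φ) = 0.4793.
K_a = 0.9813 × (0.9813 − 0.4793)/(0.9813 + 0.4793) = 0.3372.

0.337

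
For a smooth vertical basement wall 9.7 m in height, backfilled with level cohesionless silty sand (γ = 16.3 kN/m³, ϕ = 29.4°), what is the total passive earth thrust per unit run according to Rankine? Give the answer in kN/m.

2250 kN/m

K_p = tan²(45° + φ/2) = 2.929.
P_p = ½ K_p γ H² = 0.5 × 2.929 × 16.3 × 9.7² = 2246 kN/m.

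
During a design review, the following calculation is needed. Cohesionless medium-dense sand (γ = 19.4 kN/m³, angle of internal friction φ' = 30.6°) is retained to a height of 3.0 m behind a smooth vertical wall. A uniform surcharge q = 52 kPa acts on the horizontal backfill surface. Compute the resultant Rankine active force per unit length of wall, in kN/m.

K_a = tan²(45° − φ/2) = 0.3253.
Soil triangle: ½ K_a γ H² = 0.5×0.3253×19.4×3.0² = 28.40 kN/m.
Surcharge rectangle: K_a q H = 0.3253×52×3.0 = 50.75 kN/m.
Total = 28.40 + 50.75 = 79.16 kN/m.

79.2 kN/m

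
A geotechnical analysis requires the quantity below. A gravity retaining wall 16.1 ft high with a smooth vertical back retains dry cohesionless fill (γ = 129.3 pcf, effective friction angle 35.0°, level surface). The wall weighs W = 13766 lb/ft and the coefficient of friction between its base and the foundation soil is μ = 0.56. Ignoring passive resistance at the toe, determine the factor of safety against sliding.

1.70

K_a = tan²(45° − 35.0°/2) = 0.2710.
P_a = ½K_aγH² = 0.5×0.2710×129.3×16.1² = 4541 lb/ft, acting at H/3 = 5.367 ft above the base.
FS_sliding = μW / P_a = 0.56×13766 / 4541 = 1.698.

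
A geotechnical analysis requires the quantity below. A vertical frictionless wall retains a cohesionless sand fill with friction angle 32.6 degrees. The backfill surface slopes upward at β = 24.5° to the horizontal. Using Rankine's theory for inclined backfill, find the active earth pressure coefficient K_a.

0.411

K_a = cos β · (cos β − √(cos²β − cos²φ)) / (cos β + √(cos²β − cos²φ)).
cos β = 0.9100, cos φ = 0.8425, √(cos²β − cos²φ) = 0.3440.
K_a = 0.9100 × (0.9100 − 0.3440)/(0.9100 + 0.3440) = 0.4108.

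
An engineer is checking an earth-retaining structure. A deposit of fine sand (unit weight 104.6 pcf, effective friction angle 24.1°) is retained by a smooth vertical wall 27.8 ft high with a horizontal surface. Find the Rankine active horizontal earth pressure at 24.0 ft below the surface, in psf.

1050 psf

K_a = (1 − sin φ)/(1 + sin φ) = 0.4201.
σ_h = K_a γ z = 0.4201 × 104.6 × 24.0 = 1055 psf.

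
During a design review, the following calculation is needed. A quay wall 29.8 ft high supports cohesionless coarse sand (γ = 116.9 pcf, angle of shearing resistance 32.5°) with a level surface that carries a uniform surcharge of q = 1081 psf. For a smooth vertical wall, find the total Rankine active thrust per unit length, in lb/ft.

25300 lb/ft

K_a = tan²(45° − φ/2) = 0.3010.
Soil triangle: ½ K_a γ H² = 0.5×0.3010×116.9×29.8² = 15620 lb/ft.
Surcharge rectangle: K_a q H = 0.3010×1081×29.8 = 9696 lb/ft.
Total = 15620 + 9696 = 25320 lb/ft.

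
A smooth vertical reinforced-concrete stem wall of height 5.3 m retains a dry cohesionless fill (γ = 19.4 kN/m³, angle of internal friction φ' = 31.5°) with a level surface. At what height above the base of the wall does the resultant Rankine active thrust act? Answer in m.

1.77 m

K_a = 0.3136.
The pressure distribution is triangular, so the resultant acts at H/3 above the base = 5.3/3 = 1.767 m.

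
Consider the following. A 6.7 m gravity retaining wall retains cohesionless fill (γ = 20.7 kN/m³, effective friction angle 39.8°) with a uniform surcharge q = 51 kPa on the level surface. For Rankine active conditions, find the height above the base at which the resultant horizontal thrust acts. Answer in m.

K_a = 0.2194.
Triangular part P₁ = ½K_aγH² = 101.9 at H/3 = 2.233 m; rectangular part P₂ = K_a q H = 74.98 at H/2 = 3.350 m.
ȳ = (P₁·2.233 + P₂·3.350)/(P₁+P₂) = 2.707 m.

2.71 m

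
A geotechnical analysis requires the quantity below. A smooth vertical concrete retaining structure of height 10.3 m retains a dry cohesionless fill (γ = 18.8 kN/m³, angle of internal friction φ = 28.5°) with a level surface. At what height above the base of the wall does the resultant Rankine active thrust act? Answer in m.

K_a = 0.3540.
The pressure distribution is triangular, so the resultant acts at H/3 above the base = 10.3/3 = 3.433 m.

3.43 m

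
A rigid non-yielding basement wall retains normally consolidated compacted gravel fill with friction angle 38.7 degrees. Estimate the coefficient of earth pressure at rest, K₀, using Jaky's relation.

0.375

K₀ = 1 − sin φ' = 1 − sin 38.7° = 0.3748.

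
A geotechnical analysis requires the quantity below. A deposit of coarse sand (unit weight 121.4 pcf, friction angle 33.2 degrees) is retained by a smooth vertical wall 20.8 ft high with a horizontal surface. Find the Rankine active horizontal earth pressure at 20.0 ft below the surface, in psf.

710 psf

K_a = (1 − sin φ)/(1 + sin φ) = 0.2924.
σ_h = K_a γ z = 0.2924 × 121.4 × 20.0 = 709.8 psf.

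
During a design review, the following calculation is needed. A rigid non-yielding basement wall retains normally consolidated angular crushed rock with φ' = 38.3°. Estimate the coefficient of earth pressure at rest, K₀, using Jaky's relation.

0.380

K₀ = 1 − sin φ' = 1 − sin 38.3° = 0.3802.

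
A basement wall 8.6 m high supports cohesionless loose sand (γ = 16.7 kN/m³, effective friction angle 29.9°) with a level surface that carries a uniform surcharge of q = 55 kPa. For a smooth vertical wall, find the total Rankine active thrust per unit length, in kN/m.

365 kN/m

K_a = tan²(45° − φ/2) = 0.3347.
Soil triangle: ½ K_a γ H² = 0.5×0.3347×16.7×8.6² = 206.7 kN/m.
Surcharge rectangle: K_a q H = 0.3347×55×8.6 = 158.3 kN/m.
Total = 206.7 + 158.3 = 365.0 kN/m.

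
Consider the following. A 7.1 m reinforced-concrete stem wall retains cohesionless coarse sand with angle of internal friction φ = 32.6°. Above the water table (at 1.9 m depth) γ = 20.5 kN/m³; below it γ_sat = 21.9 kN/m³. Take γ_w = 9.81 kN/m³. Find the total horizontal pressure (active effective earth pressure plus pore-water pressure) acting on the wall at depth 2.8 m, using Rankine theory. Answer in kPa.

K_a = (1 − sin φ)/(1 + sin φ) = 0.2997.
γ' = 21.9 − 9.81 = 12.09 kN/m³.
Effective vertical stress at 2.8 m: σ'_v = 20.5×1.9 + 12.09×0.900 = 49.83 kPa.
σ'_h = K_a σ'_v = 0.2997 × 49.83 = 14.94 kPa; u = γ_w × 0.900 = 8.829 kPa.
Total σ_h = 14.94 + 8.829 = 23.77 kPa.

23.8 kPa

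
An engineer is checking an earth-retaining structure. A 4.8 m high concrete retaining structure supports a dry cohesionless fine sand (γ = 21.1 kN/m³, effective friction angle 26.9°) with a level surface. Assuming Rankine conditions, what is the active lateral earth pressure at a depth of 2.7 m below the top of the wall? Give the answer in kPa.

K_a = (1 − sin φ)/(1 + sin φ) = 0.3770.
σ_h = K_a γ z = 0.3770 × 21.1 × 2.7 = 21.48 kPa.

21.5 kPa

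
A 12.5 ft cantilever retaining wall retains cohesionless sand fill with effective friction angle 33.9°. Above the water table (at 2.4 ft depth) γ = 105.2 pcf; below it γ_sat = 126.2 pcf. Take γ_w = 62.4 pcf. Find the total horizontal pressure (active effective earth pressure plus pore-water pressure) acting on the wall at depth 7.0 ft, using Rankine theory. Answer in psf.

K_a = (1 − sin φ)/(1 + sin φ) = 0.2839.
γ' = 126.2 − 62.4 = 63.80 pcf.
Effective vertical stress at 7.0 ft: σ'_v = 105.2×2.4 + 63.80×4.60 = 546.0 psf.
σ'_h = K_a σ'_v = 0.2839 × 546.0 = 155.0 psf; u = γ_w × 4.60 = 287.0 psf.
Total σ_h = 155.0 + 287.0 = 442.0 psf.

442 psf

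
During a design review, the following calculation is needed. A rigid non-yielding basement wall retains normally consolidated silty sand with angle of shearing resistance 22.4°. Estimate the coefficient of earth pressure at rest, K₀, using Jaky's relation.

0.619

K₀ = 1 − sin φ' = 1 − sin 22.4° = 0.6189.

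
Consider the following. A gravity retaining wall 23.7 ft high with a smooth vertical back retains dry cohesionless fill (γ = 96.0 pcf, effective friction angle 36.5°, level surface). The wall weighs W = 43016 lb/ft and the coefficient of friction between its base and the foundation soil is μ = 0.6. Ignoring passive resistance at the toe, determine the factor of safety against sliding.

K_a = tan²(45° − 36.5°/2) = 0.2541.
P_a = ½K_aγH² = 0.5×0.2541×96.0×23.7² = 6850 lb/ft, acting at H/3 = 7.900 ft above the base.
FS_sliding = μW / P_a = 0.6×43016 / 6850 = 3.768.

3.77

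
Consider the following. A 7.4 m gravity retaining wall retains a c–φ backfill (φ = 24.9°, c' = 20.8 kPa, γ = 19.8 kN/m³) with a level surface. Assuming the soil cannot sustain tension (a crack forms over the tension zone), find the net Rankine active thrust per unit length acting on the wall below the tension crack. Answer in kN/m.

K_a = 0.4074; √K_a = 0.6383.
Tension-crack depth z_c = 2c/(γ√K_a) = 2×20.8/(19.8×0.6383) = 3.292 m.
σ_a at base = K_a γ H − 2c√K_a = 0.4074×19.8×7.4 − 2×20.8×0.6383 = 33.14 kPa.
P_a = ½ × 33.14 × (H − z_c) = 0.5×33.14×4.108 = 68.08 kN/m.

68.1 kN/m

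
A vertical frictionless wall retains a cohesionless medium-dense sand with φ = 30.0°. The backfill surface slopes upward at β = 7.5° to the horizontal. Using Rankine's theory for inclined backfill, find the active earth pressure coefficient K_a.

K_a = cos β · (cos β − √(cos²β − cos²φ)) / (cos β + √(cos²β − cos²φ)).
cos β = 0.9914, cos φ = 0.8660, √(cos²β − cos²φ) = 0.4827.
K_a = 0.9914 × (0.9914 − 0.4827)/(0.9914 + 0.4827) = 0.3422.

0.342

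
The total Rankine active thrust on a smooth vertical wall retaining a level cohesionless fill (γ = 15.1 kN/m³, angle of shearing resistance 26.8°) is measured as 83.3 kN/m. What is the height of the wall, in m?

5.40 m

K_a = 0.3785. P_a = ½ K_a γ H² ⇒ H = √(2P_a/(K_a γ)).
H = √(2×83.3/(0.3785×15.1)) = 5.399 m.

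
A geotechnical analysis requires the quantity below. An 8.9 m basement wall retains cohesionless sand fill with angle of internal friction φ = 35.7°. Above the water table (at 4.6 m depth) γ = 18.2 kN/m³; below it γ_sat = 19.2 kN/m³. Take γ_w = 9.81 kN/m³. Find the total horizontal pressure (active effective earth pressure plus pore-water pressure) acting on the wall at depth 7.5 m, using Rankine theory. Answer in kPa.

K_a = (1 − sin φ)/(1 + sin φ) = 0.2630.
γ' = 19.2 − 9.81 = 9.390 kN/m³.
Effective vertical stress at 7.5 m: σ'_v = 18.2×4.6 + 9.390×2.90 = 111.0 kPa.
σ'_h = K_a σ'_v = 0.2630 × 111.0 = 29.18 kPa; u = γ_w × 2.90 = 28.45 kPa.
Total σ_h = 29.18 + 28.45 = 57.63 kPa.

57.6 kPa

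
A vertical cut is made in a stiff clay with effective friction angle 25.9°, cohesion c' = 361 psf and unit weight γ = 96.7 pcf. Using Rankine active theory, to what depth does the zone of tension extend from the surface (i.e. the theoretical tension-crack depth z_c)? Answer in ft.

11.9 ft

K_a = tan²(45° − 25.9°/2) = 0.3920; √K_a = 0.6261.
The active pressure is zero where K_a γ z = 2c√K_a, so z_c = 2c/(γ√K_a) = 2×361/(96.7×0.6261) = 11.93 ft.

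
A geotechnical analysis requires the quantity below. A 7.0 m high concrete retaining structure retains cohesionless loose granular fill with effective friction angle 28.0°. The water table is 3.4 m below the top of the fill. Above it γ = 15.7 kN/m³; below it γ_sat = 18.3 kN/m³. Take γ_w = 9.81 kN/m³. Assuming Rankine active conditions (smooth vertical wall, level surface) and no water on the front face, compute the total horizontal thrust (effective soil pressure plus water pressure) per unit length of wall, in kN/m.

186 kN/m

K_a = tan²(45° − φ/2) = 0.3610.
γ' = 18.3 − 9.81 = 8.490 kN/m³. Depth below WT = 3.6 m.
σ'_h at WT = K_a γ d_w = 19.27 kPa; at base = 19.27 + K_a γ' × 3.6 = 30.31 kPa.
P₁ (0–3.4 m) = ½×19.27×3.4 = 32.76. P₂ (3.4–7.0 m) = ½(19.27+30.31)×3.6 = 89.24.
P_w = ½ γ_w h₂² = 0.5×9.81×3.6² = 63.57. Total = 32.76+89.24+63.57 = 185.6 kN/m.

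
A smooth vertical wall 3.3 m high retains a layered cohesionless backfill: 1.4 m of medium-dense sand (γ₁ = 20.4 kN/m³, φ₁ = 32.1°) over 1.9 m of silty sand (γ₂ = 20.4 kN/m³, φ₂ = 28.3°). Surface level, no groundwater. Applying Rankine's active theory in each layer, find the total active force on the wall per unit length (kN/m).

K_a1 = tan²(45°−32.1°/2) = 0.3060; K_a2 = tan²(45°−28.3°/2) = 0.3568.
Layer 1: σ at base = K_a1 γ₁ h₁ = 8.739 kPa; P₁ = ½×8.739×1.4 = 6.117.
Layer 2: σ_v at top = γ₁h₁ = 28.56; σ_h top = K_a2×28.56 = 10.19; σ_h base = K_a2×(28.56+20.4×1.9) = 24.02.
P₂ = ½(10.19+24.02)×1.9 = 32.50. Total P_a = 6.117+32.50 = 38.61 kN/m.

38.6 kN/m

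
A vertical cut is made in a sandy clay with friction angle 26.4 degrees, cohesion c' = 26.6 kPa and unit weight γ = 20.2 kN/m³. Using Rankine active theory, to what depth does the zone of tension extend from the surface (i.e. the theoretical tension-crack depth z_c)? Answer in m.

4.25 m

K_a = tan²(45° − 26.4°/2) = 0.3844; √K_a = 0.6200.
The active pressure is zero where K_a γ z = 2c√K_a, so z_c = 2c/(γ√K_a) = 2×26.6/(20.2×0.6200) = 4.248 m.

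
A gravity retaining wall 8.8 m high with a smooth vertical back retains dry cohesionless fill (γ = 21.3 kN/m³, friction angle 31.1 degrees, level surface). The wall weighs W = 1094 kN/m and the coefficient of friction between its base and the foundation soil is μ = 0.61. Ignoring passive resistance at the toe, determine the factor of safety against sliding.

K_a = tan²(45° − 31.1°/2) = 0.3188.
P_a = ½K_aγH² = 0.5×0.3188×21.3×8.8² = 262.9 kN/m, acting at H/3 = 2.933 m above the base.
FS_sliding = μW / P_a = 0.61×1094 / 262.9 = 2.538.

2.54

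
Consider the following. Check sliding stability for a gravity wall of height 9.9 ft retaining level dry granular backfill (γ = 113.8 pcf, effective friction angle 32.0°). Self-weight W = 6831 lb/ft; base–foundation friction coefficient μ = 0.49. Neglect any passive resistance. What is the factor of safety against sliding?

K_a = tan²(45° − 32.0°/2) = 0.3073.
P_a = ½K_aγH² = 0.5×0.3073×113.8×9.9² = 1714 lb/ft, acting at H/3 = 3.300 ft above the base.
FS_sliding = μW / P_a = 0.49×6831 / 1714 = 1.953.

1.95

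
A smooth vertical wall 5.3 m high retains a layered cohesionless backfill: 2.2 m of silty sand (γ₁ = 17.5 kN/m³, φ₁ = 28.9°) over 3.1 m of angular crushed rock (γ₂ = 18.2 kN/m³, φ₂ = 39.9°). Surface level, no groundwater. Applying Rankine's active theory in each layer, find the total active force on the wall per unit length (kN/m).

59.9 kN/m

K_a1 = tan²(45°−28.9°/2) = 0.3484; K_a2 = tan²(45°−39.9°/2) = 0.2184.
Layer 1: σ at base = K_a1 γ₁ h₁ = 13.41 kPa; P₁ = ½×13.41×2.2 = 14.75.
Layer 2: σ_v at top = γ₁h₁ = 38.50; σ_h top = K_a2×38.50 = 8.410; σ_h base = K_a2×(38.50+18.2×3.1) = 20.73.
P₂ = ½(8.410+20.73)×3.1 = 45.17. Total P_a = 14.75+45.17 = 59.93 kN/m.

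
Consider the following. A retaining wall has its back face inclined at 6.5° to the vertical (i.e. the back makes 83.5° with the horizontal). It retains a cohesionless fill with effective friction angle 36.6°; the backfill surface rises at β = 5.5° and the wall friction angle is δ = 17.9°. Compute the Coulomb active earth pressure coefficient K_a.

K_a = sin²(α+φ) / [sin²α · sin(α−δ) · (1 + √{sin(φ+δ)sin(φ−β) / (sin(α−δ)sin(α+β))})²].
With α = 83.5°, φ = 36.6°, δ = 17.9°, β = 5.5°: K_a = 0.2951.

0.295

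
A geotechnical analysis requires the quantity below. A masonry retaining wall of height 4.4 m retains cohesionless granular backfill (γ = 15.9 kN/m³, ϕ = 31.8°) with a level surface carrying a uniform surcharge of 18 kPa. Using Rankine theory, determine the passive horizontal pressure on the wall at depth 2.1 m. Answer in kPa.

K_p = (1 + sin φ)/(1 − sin φ) = 3.228.
σ_v = γz + q = 15.9 × 2.1 + 18 = 51.39 kPa.
σ_h = K_p σ_v = 3.228 × 51.39 = 165.9 kPa.

166 kPa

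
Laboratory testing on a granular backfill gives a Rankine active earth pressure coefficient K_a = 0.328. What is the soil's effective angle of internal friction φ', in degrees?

K_a = tan²(45° − φ/2) ⇒ 45° − φ/2 = arctan(√0.328) = 29.80°.
φ = 2(45° − 29.80°) = 30.40°.

30.4°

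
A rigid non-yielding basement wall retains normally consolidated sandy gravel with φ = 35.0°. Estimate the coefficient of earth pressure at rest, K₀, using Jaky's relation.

0.426

K₀ = 1 − sin φ' = 1 − sin 35.0° = 0.4264.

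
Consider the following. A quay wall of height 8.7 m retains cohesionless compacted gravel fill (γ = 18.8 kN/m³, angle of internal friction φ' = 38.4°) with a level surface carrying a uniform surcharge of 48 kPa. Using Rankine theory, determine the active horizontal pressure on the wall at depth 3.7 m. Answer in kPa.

27.5 kPa

K_a = (1 − sin φ)/(1 + sin φ) = 0.2337.
σ_v = γz + q = 18.8 × 3.7 + 48 = 117.6 kPa.
σ_h = K_a σ_v = 0.2337 × 117.6 = 27.47 kPa.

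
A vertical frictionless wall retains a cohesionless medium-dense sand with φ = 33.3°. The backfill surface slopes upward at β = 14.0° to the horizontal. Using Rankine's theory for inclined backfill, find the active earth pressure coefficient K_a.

0.317

K_a = cos β · (cos β − √(cos²β − cos²φ)) / (cos β + √(cos²β − cos²φ)).
cos β = 0.9703, cos φ = 0.8358, √(cos²β − cos²φ) = 0.4928.
K_a = 0.9703 × (0.9703 − 0.4928)/(0.9703 + 0.4928) = 0.3166.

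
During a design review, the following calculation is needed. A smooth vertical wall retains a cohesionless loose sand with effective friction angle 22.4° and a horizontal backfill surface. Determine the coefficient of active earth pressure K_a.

0.448

K_a = tan²(45° − φ/2) = tan²(33.80°) = 0.4482.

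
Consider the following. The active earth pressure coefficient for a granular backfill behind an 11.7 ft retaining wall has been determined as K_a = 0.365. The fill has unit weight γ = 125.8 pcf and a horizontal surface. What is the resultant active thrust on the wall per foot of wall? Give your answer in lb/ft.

3140 lb/ft

P = ½ K_a γ H² = 0.5 × 0.365 × 125.8 × 11.7² = 3143 lb/ft.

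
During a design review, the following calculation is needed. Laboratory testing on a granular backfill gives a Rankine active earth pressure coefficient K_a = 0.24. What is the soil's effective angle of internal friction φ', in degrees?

37.8°

K_a = tan²(45° − φ/2) ⇒ 45° − φ/2 = arctan(√0.24) = 26.10°.
φ = 2(45° − 26.10°) = 37.80°.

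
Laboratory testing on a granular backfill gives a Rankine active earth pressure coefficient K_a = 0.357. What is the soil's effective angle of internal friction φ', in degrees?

K_a = tan²(45° − φ/2) ⇒ 45° − φ/2 = arctan(√0.357) = 30.86°.
φ = 2(45° − 30.86°) = 28.28°.

28.3°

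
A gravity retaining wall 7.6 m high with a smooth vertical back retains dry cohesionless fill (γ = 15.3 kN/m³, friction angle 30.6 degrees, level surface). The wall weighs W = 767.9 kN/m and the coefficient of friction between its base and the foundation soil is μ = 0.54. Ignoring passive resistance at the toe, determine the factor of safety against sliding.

K_a = tan²(45° − 30.6°/2) = 0.3253.
P_a = ½K_aγH² = 0.5×0.3253×15.3×7.6² = 143.8 kN/m, acting at H/3 = 2.533 m above the base.
FS_sliding = μW / P_a = 0.54×767.9 / 143.8 = 2.884.

2.88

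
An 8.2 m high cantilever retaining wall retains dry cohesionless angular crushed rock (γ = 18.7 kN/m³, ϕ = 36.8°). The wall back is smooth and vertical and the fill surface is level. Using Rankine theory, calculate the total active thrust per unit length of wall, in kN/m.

K_a = tan²(45° − φ/2) = 0.2508.
P_a = ½ K_a γ H² = 0.5 × 0.2508 × 18.7 × 8.2² = 157.7 kN/m.

158 kN/m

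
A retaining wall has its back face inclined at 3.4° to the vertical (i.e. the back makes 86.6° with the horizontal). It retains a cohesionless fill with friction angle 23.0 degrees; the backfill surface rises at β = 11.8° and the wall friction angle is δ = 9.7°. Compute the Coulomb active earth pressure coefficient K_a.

0.517

K_a = sin²(α+φ) / [sin²α · sin(α−δ) · (1 + √{sin(φ+δ)sin(φ−β) / (sin(α−δ)sin(α+β))})²].
With α = 86.6°, φ = 23.0°, δ = 9.7°, β = 11.8°: K_a = 0.5169.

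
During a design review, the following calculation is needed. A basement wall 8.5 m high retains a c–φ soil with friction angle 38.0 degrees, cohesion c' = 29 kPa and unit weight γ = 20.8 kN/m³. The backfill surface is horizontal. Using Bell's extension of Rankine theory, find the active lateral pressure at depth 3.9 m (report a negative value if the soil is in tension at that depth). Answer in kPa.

K_a = (1 − sin φ)/(1 + sin φ) = 0.2379.
σ_a = K_a γ z − 2c√K_a = 0.2379×20.8×3.9 − 2×29×0.4877 = -8.991 kPa.

-8.99 kPa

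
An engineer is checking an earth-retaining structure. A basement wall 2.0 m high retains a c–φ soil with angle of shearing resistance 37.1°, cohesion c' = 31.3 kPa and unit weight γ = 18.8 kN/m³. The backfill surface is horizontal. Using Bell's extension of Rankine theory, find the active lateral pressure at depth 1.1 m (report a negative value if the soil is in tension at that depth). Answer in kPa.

-26.0 kPa

K_a = (1 − sin φ)/(1 + sin φ) = 0.2475.
σ_a = K_a γ z − 2c√K_a = 0.2475×18.8×1.1 − 2×31.3×0.4975 = -26.02 kPa.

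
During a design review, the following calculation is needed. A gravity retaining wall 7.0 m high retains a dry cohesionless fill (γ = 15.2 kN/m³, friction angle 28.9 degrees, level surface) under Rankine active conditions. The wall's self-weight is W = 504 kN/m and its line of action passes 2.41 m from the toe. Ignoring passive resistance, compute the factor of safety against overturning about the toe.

4.01

K_a = tan²(45° − 28.9°/2) = 0.3484.
P_a = ½K_aγH² = 0.5×0.3484×15.2×7.0² = 129.7 kN/m, acting at H/3 = 2.333 m above the base.
Overturning moment M_o = P_a × H/3 = 129.7 × 2.333 = 302.7.
Resisting moment M_r = W × 2.41 = 504 × 2.41 = 1215.
FS_overturning = M_r/M_o = 1215/302.7 = 4.013.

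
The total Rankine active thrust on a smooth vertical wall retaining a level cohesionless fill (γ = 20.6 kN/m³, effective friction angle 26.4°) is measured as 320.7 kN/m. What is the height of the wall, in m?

K_a = 0.3844. P_a = ½ K_a γ H² ⇒ H = √(2P_a/(K_a γ)).
H = √(2×320.7/(0.3844×20.6)) = 9.000 m.

9.00 m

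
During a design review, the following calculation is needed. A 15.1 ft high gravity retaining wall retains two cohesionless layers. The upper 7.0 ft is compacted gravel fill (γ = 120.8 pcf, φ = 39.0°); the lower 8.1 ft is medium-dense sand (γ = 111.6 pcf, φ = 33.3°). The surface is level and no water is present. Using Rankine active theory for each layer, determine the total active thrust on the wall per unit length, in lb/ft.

3730 lb/ft

K_a1 = tan²(45°−39.0°/2) = 0.2275; K_a2 = tan²(45°−33.3°/2) = 0.2911.
Layer 1: σ at base = K_a1 γ₁ h₁ = 192.4 psf; P₁ = ½×192.4×7.0 = 673.3.
Layer 2: σ_v at top = γ₁h₁ = 845.6; σ_h top = K_a2×845.6 = 246.2; σ_h base = K_a2×(845.6+111.6×8.1) = 509.4.
P₂ = ½(246.2+509.4)×8.1 = 3060. Total P_a = 673.3+3060 = 3733 lb/ft.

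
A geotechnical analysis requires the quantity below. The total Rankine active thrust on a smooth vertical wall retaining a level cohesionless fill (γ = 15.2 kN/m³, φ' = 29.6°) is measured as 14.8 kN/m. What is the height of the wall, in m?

K_a = 0.3387. P_a = ½ K_a γ H² ⇒ H = √(2P_a/(K_a γ)).
H = √(2×14.8/(0.3387×15.2)) = 2.398 m.

2.40 m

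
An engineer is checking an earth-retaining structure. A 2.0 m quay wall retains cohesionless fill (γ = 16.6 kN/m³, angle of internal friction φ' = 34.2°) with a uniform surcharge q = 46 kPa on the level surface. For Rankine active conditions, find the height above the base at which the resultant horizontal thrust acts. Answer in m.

0.912 m

K_a = 0.2803.
Triangular part P₁ = ½K_aγH² = 9.307 at H/3 = 0.6667 m; rectangular part P₂ = K_a q H = 25.79 at H/2 = 1.000 m.
ȳ = (P₁·0.6667 + P₂·1.000)/(P₁+P₂) = 0.9116 m.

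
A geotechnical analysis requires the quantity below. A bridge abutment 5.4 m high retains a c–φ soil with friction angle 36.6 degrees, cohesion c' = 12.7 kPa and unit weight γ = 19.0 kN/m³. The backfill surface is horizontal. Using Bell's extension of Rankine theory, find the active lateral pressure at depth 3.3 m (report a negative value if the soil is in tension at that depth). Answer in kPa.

3.09 kPa

K_a = (1 − sin φ)/(1 + sin φ) = 0.2530.
σ_a = K_a γ z − 2c√K_a = 0.2530×19.0×3.3 − 2×12.7×0.5029 = 3.085 kPa.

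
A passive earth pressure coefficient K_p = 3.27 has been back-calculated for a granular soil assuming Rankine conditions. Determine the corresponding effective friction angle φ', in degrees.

K_p = (1+sin φ)/(1−sin φ) ⇒ sin φ = (K_p − 1)/(K_p + 1) = 0.5316.
φ = arcsin(0.5316) = 32.11°.

32.1°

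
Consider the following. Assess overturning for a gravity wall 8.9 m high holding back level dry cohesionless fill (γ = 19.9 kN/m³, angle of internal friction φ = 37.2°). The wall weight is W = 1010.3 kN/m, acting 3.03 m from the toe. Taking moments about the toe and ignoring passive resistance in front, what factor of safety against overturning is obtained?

5.31

K_a = tan²(45° − 37.2°/2) = 0.2464.
P_a = ½K_aγH² = 0.5×0.2464×19.9×8.9² = 194.2 kN/m, acting at H/3 = 2.967 m above the base.
Overturning moment M_o = P_a × H/3 = 194.2 × 2.967 = 576.2.
Resisting moment M_r = W × 3.03 = 1010.3 × 3.03 = 3061.
FS_overturning = M_r/M_o = 3061/576.2 = 5.313.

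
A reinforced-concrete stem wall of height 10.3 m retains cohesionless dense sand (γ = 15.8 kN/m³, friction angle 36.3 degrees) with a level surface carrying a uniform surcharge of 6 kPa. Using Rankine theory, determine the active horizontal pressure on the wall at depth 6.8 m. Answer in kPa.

29.1 kPa

K_a = (1 − sin φ)/(1 + sin φ) = 0.2563.
σ_v = γz + q = 15.8 × 6.8 + 6 = 113.4 kPa.
σ_h = K_a σ_v = 0.2563 × 113.4 = 29.07 kPa.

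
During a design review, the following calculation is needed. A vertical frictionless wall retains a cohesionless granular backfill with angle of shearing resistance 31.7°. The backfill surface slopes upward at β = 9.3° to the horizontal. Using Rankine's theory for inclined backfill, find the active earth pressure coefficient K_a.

0.323

K_a = cos β · (cos β − √(cos²β − cos²φ)) / (cos β + √(cos²β − cos²φ)).
cos β = 0.9869, cos φ = 0.8508, √(cos²β − cos²φ) = 0.5000.
K_a = 0.9869 × (0.9869 − 0.5000)/(0.9869 + 0.5000) = 0.3231.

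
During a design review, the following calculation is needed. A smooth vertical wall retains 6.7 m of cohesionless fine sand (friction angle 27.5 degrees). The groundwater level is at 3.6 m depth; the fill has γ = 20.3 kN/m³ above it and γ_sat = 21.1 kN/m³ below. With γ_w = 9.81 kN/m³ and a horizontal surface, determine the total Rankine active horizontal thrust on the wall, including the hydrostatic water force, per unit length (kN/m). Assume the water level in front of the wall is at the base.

K_a = tan²(45° − φ/2) = 0.3682.
γ' = 21.1 − 9.81 = 11.29 kN/m³. Depth below WT = 3.1 m.
σ'_h at WT = K_a γ d_w = 26.91 kPa; at base = 26.91 + K_a γ' × 3.1 = 39.80 kPa.
P₁ (0–3.6 m) = ½×26.91×3.6 = 48.44. P₂ (3.6–6.7 m) = ½(26.91+39.80)×3.1 = 103.4.
P_w = ½ γ_w h₂² = 0.5×9.81×3.1² = 47.14. Total = 48.44+103.4+47.14 = 199.0 kN/m.

199 kN/m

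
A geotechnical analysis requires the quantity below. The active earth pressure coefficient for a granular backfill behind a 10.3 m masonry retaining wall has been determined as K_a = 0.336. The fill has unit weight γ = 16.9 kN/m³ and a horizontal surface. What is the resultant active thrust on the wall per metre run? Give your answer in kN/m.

301 kN/m

P = ½ K_a γ H² = 0.5 × 0.336 × 16.9 × 10.3² = 301.2 kN/m.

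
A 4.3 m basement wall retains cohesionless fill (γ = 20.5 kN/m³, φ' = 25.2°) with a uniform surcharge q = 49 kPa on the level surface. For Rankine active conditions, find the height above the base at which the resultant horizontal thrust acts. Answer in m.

K_a = 0.4027.
Triangular part P₁ = ½K_aγH² = 76.33 at H/3 = 1.433 m; rectangular part P₂ = K_a q H = 84.86 at H/2 = 2.150 m.
ȳ = (P₁·1.433 + P₂·2.150)/(P₁+P₂) = 1.811 m.

1.81 m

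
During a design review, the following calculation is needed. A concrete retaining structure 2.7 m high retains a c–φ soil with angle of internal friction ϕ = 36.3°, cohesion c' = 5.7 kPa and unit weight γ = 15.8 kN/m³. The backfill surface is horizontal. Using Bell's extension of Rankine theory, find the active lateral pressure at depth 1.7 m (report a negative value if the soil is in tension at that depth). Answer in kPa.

1.11 kPa

K_a = (1 − sin φ)/(1 + sin φ) = 0.2563.
σ_a = K_a γ z − 2c√K_a = 0.2563×15.8×1.7 − 2×5.7×0.5062 = 1.112 kPa.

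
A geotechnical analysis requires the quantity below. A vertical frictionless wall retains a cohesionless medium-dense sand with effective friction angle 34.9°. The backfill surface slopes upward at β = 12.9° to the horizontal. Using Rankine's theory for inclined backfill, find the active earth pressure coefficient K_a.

0.291

K_a = cos β · (cos β − √(cos²β − cos²φ)) / (cos β + √(cos²β − cos²φ)).
cos β = 0.9748, cos φ = 0.8202, √(cos²β − cos²φ) = 0.5268.
K_a = 0.9748 × (0.9748 − 0.5268)/(0.9748 + 0.5268) = 0.2908.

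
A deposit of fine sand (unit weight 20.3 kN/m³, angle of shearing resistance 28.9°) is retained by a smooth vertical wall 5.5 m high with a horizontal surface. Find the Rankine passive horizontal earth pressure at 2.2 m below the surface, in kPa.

128 kPa

K_p = (1 + sin φ)/(1 − sin φ) = 2.871.
σ_h = K_p γ z = 2.871 × 20.3 × 2.2 = 128.2 kPa.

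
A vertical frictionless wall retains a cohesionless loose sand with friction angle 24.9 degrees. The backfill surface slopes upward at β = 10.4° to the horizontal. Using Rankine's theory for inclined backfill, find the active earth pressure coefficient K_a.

K_a = cos β · (cos β − √(cos²β − cos²φ)) / (cos β + √(cos²β − cos²φ)).
cos β = 0.9836, cos φ = 0.9070, √(cos²β − cos²φ) = 0.3804.
K_a = 0.9836 × (0.9836 − 0.3804)/(0.9836 + 0.3804) = 0.4350.

0.435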